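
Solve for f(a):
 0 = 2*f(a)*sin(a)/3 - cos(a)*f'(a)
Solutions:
 f(a) = C1/cos(a)^(2/3)


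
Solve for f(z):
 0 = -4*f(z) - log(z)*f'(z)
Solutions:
 f(z) = C1*exp(-4*li(z))


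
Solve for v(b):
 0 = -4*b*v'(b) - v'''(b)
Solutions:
 v(b) = C1 + Integral(C2*airyai(-2^(2/3)*b) + C3*airybi(-2^(2/3)*b), b)


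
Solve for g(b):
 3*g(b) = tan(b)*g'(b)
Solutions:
 g(b) = C1*sin(b)^3


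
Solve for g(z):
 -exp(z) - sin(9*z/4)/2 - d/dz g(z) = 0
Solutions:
 g(z) = C1 - exp(z) + 2*cos(9*z/4)/9


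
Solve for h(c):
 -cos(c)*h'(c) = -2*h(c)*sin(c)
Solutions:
 h(c) = C1/cos(c)^2


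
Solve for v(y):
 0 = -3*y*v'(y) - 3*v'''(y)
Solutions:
 v(y) = C1 + Integral(C2*airyai(-y) + C3*airybi(-y), y)


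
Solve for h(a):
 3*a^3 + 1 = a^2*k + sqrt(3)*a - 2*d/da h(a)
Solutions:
 h(a) = C1 - 3*a^4/8 + a^3*k/6 + sqrt(3)*a^2/4 - a/2


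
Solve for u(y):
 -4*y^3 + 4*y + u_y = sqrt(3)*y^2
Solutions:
 u(y) = C1 + y^4 + sqrt(3)*y^3/3 - 2*y^2


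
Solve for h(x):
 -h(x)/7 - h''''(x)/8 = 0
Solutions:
 h(x) = (C1*sin(2^(1/4)*7^(3/4)*x/7) + C2*cos(2^(1/4)*7^(3/4)*x/7))*exp(-2^(1/4)*7^(3/4)*x/7) + (C3*sin(2^(1/4)*7^(3/4)*x/7) + C4*cos(2^(1/4)*7^(3/4)*x/7))*exp(2^(1/4)*7^(3/4)*x/7)


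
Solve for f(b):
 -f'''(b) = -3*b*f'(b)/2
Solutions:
 f(b) = C1 + Integral(C2*airyai(2^(2/3)*3^(1/3)*b/2) + C3*airybi(2^(2/3)*3^(1/3)*b/2), b)


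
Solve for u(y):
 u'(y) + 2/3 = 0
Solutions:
 u(y) = C1 - 2*y/3


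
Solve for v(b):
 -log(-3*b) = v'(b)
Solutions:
 v(b) = C1 - b*log(-b) + b*(1 - log(3))


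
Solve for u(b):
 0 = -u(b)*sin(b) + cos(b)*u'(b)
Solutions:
 u(b) = C1/cos(b)


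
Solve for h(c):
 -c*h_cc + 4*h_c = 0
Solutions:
 h(c) = C1 + C2*c^5


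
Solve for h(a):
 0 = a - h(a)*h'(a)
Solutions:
 h(a) = -sqrt(C1 + a^2)
 h(a) = sqrt(C1 + a^2)


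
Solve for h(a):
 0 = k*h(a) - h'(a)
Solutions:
 h(a) = C1*exp(a*k)


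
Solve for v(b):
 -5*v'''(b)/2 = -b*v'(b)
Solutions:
 v(b) = C1 + Integral(C2*airyai(2^(1/3)*5^(2/3)*b/5) + C3*airybi(2^(1/3)*5^(2/3)*b/5), b)


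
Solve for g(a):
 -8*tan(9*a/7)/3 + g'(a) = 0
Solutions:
 g(a) = C1 - 56*log(cos(9*a/7))/27


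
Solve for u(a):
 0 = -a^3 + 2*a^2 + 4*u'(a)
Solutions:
 u(a) = C1 + a^4/16 - a^3/6


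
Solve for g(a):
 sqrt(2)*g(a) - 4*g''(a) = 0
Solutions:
 g(a) = C1*exp(-2^(1/4)*a/2) + C2*exp(2^(1/4)*a/2)


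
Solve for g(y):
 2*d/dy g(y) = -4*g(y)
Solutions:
 g(y) = C1*exp(-2*y)


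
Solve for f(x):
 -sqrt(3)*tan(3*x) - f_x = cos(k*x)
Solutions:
 f(x) = C1 - Piecewise((sin(k*x)/k, Ne(k, 0)), (x, True)) + sqrt(3)*log(cos(3*x))/3


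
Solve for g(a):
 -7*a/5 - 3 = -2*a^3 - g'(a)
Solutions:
 g(a) = C1 - a^4/2 + 7*a^2/10 + 3*a


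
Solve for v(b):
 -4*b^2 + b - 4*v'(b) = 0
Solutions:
 v(b) = C1 - b^3/3 + b^2/8


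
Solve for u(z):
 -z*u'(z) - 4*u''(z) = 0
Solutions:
 u(z) = C1 + C2*erf(sqrt(2)*z/4)


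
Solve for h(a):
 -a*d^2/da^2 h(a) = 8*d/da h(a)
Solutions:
 h(a) = C1 + C2/a^7


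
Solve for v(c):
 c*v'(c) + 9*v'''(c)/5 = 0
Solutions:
 v(c) = C1 + Integral(C2*airyai(-15^(1/3)*c/3) + C3*airybi(-15^(1/3)*c/3), c)


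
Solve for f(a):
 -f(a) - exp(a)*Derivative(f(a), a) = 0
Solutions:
 f(a) = C1*exp(exp(-a))


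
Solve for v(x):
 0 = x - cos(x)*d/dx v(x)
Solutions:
 v(x) = C1 + Integral(x/cos(x), x)


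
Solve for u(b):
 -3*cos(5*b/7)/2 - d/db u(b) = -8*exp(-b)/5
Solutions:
 u(b) = C1 - 21*sin(5*b/7)/10 - 8*exp(-b)/5


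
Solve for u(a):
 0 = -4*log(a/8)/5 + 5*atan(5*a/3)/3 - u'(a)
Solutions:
 u(a) = C1 - 4*a*log(a)/5 + 5*a*atan(5*a/3)/3 + 4*a/5 + 12*a*log(2)/5 - log(25*a^2 + 9)/2


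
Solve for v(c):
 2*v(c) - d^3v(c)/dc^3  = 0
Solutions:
 v(c) = C3*exp(2^(1/3)*c) + (C1*sin(2^(1/3)*sqrt(3)*c/2) + C2*cos(2^(1/3)*sqrt(3)*c/2))*exp(-2^(1/3)*c/2)


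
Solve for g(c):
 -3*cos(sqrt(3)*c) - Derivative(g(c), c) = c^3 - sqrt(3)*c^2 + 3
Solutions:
 g(c) = C1 - c^4/4 + sqrt(3)*c^3/3 - 3*c - sqrt(3)*sin(sqrt(3)*c)


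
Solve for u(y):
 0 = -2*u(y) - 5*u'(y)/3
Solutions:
 u(y) = C1*exp(-6*y/5)


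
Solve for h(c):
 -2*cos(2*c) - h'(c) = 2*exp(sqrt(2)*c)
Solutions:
 h(c) = C1 - sqrt(2)*exp(sqrt(2)*c) - sin(2*c)


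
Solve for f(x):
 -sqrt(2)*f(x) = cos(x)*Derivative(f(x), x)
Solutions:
 f(x) = C1*(sin(x) - 1)^(sqrt(2)/2)/(sin(x) + 1)^(sqrt(2)/2)


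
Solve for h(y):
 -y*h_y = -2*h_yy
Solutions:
 h(y) = C1 + C2*erfi(y/2)


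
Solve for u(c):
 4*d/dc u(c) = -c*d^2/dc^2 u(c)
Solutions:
 u(c) = C1 + C2/c^3


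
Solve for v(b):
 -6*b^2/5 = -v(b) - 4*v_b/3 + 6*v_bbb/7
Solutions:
 v(b) = C1*exp(-42^(1/3)*b*(4*42^(1/3)/(sqrt(3873) + 81)^(1/3) + (sqrt(3873) + 81)^(1/3))/36)*sin(14^(1/3)*3^(1/6)*b*(-3^(2/3)*(sqrt(3873) + 81)^(1/3) + 12*14^(1/3)/(sqrt(3873) + 81)^(1/3))/36) + C2*exp(-42^(1/3)*b*(4*42^(1/3)/(sqrt(3873) + 81)^(1/3) + (sqrt(3873) + 81)^(1/3))/36)*cos(14^(1/3)*3^(1/6)*b*(-3^(2/3)*(sqrt(3873) + 81)^(1/3) + 12*14^(1/3)/(sqrt(3873) + 81)^(1/3))/36) + C3*exp(42^(1/3)*b*(4*42^(1/3)/(sqrt(3873) + 81)^(1/3) + (sqrt(3873) + 81)^(1/3))/18) + 6*b^2/5 - 16*b/5 + 64/15


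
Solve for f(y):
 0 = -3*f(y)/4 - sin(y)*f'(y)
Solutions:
 f(y) = C1*(cos(y) + 1)^(3/8)/(cos(y) - 1)^(3/8)


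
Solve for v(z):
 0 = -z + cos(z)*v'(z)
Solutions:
 v(z) = C1 + Integral(z/cos(z), z)


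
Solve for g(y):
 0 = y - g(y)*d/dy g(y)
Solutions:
 g(y) = -sqrt(C1 + y^2)
 g(y) = sqrt(C1 + y^2)


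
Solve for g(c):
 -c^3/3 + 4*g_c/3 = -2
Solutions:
 g(c) = C1 + c^4/16 - 3*c/2


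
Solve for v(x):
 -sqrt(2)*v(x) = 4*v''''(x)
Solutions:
 v(x) = (C1*sin(2^(1/8)*x/2) + C2*cos(2^(1/8)*x/2))*exp(-2^(1/8)*x/2) + (C3*sin(2^(1/8)*x/2) + C4*cos(2^(1/8)*x/2))*exp(2^(1/8)*x/2)


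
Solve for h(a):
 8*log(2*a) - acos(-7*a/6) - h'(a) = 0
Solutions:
 h(a) = C1 + 8*a*log(a) - a*acos(-7*a/6) - 8*a + 8*a*log(2) - sqrt(36 - 49*a^2)/7


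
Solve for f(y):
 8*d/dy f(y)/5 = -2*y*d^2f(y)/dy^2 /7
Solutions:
 f(y) = C1 + C2/y^(23/5)


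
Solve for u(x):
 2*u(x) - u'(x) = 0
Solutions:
 u(x) = C1*exp(2*x)


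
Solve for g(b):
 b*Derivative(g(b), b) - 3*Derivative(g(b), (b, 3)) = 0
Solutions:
 g(b) = C1 + Integral(C2*airyai(3^(2/3)*b/3) + C3*airybi(3^(2/3)*b/3), b)


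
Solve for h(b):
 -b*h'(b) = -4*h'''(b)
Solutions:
 h(b) = C1 + Integral(C2*airyai(2^(1/3)*b/2) + C3*airybi(2^(1/3)*b/2), b)


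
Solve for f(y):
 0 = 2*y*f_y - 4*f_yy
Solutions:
 f(y) = C1 + C2*erfi(y/2)


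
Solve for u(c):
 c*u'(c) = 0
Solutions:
 u(c) = C1


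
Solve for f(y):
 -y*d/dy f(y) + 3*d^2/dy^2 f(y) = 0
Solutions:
 f(y) = C1 + C2*erfi(sqrt(6)*y/6)


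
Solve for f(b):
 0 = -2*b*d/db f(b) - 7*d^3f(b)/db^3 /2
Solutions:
 f(b) = C1 + Integral(C2*airyai(-14^(2/3)*b/7) + C3*airybi(-14^(2/3)*b/7), b)


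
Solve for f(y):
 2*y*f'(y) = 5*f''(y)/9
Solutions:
 f(y) = C1 + C2*erfi(3*sqrt(5)*y/5)


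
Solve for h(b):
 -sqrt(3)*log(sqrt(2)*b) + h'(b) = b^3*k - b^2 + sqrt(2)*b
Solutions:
 h(b) = C1 + b^4*k/4 - b^3/3 + sqrt(2)*b^2/2 + sqrt(3)*b*log(b) - sqrt(3)*b + sqrt(3)*b*log(2)/2


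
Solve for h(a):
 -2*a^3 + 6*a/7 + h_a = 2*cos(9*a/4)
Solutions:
 h(a) = C1 + a^4/2 - 3*a^2/7 + 8*sin(9*a/4)/9


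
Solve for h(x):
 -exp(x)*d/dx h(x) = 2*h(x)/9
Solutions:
 h(x) = C1*exp(2*exp(-x)/9)


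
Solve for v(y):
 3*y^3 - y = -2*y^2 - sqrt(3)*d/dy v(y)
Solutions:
 v(y) = C1 - sqrt(3)*y^4/4 - 2*sqrt(3)*y^3/9 + sqrt(3)*y^2/6


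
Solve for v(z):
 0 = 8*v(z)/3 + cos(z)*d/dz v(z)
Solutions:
 v(z) = C1*(sin(z) - 1)^(4/3)/(sin(z) + 1)^(4/3)


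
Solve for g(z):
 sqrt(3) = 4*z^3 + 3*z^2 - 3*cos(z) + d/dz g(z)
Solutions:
 g(z) = C1 - z^4 - z^3 + sqrt(3)*z + 3*sin(z)


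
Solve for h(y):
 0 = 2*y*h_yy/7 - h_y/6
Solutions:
 h(y) = C1 + C2*y^(19/12)


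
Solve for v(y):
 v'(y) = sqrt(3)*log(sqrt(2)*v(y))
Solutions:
 -2*sqrt(3)*Integral(1/(2*log(_y) + log(2)), (_y, v(y)))/3 = C1 - y


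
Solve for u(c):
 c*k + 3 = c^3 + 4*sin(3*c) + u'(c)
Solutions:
 u(c) = C1 - c^4/4 + c^2*k/2 + 3*c + 4*cos(3*c)/3


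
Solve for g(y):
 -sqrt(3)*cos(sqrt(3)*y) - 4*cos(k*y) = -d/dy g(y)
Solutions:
 g(y) = C1 + sin(sqrt(3)*y) + 4*sin(k*y)/k


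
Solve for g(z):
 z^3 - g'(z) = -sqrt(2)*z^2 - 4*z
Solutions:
 g(z) = C1 + z^4/4 + sqrt(2)*z^3/3 + 2*z^2


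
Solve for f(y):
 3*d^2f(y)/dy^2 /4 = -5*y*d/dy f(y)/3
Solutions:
 f(y) = C1 + C2*erf(sqrt(10)*y/3)


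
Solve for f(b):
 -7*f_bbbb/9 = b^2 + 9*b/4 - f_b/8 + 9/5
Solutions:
 f(b) = C1 + C4*exp(21^(2/3)*b/14) + 8*b^3/3 + 9*b^2 + 72*b/5 + (C2*sin(3*3^(1/6)*7^(2/3)*b/28) + C3*cos(3*3^(1/6)*7^(2/3)*b/28))*exp(-21^(2/3)*b/28)


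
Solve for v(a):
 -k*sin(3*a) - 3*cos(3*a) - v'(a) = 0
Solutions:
 v(a) = C1 + k*cos(3*a)/3 - sin(3*a)


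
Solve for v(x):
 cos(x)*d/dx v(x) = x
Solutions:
 v(x) = C1 + Integral(x/cos(x), x)


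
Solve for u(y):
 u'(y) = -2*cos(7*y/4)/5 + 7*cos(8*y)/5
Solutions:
 u(y) = C1 - 8*sin(7*y/4)/35 + 7*sin(8*y)/40


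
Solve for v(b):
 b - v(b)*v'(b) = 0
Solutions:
 v(b) = -sqrt(C1 + b^2)
 v(b) = sqrt(C1 + b^2)


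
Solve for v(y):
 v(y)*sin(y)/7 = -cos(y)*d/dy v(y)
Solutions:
 v(y) = C1*cos(y)^(1/7)


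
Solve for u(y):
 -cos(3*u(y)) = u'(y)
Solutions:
 u(y) = -asin((C1 + exp(6*y))/(C1 - exp(6*y)))/3 + pi/3
 u(y) = asin((C1 + exp(6*y))/(C1 - exp(6*y)))/3


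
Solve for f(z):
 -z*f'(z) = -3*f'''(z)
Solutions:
 f(z) = C1 + Integral(C2*airyai(3^(2/3)*z/3) + C3*airybi(3^(2/3)*z/3), z)


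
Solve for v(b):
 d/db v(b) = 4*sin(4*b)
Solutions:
 v(b) = C1 - cos(4*b)


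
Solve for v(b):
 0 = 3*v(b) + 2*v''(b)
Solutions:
 v(b) = C1*sin(sqrt(6)*b/2) + C2*cos(sqrt(6)*b/2)


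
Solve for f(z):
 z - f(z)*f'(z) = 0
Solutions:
 f(z) = -sqrt(C1 + z^2)
 f(z) = sqrt(C1 + z^2)


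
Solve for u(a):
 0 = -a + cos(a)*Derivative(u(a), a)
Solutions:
 u(a) = C1 + Integral(a/cos(a), a)


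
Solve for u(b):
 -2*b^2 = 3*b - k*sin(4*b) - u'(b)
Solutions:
 u(b) = C1 + 2*b^3/3 + 3*b^2/2 + k*cos(4*b)/4


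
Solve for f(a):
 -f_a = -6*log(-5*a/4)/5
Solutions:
 f(a) = C1 + 6*a*log(-a)/5 + 6*a*(-2*log(2) - 1 + log(5))/5


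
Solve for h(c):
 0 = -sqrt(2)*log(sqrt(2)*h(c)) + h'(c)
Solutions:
 -sqrt(2)*Integral(1/(2*log(_y) + log(2)), (_y, h(c))) = C1 - c


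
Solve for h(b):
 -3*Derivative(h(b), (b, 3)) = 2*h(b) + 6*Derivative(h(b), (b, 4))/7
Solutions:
 h(b) = C1*exp(b*(-21 + sqrt(3)*sqrt(128*7^(2/3)/(sqrt(165809) + 441)^(1/3) + 8*7^(1/3)*(sqrt(165809) + 441)^(1/3) + 147))/24)*sin(sqrt(6)*b*sqrt(-147 + 64*7^(2/3)/(sqrt(165809) + 441)^(1/3) + 4*7^(1/3)*(sqrt(165809) + 441)^(1/3) + 1029*sqrt(3)/sqrt(128*7^(2/3)/(sqrt(165809) + 441)^(1/3) + 8*7^(1/3)*(sqrt(165809) + 441)^(1/3) + 147))/24) + C2*exp(b*(-21 + sqrt(3)*sqrt(128*7^(2/3)/(sqrt(165809) + 441)^(1/3) + 8*7^(1/3)*(sqrt(165809) + 441)^(1/3) + 147))/24)*cos(sqrt(6)*b*sqrt(-147 + 64*7^(2/3)/(sqrt(165809) + 441)^(1/3) + 4*7^(1/3)*(sqrt(165809) + 441)^(1/3) + 1029*sqrt(3)/sqrt(128*7^(2/3)/(sqrt(165809) + 441)^(1/3) + 8*7^(1/3)*(sqrt(165809) + 441)^(1/3) + 147))/24) + C3*exp(-b*(21 + sqrt(6)*sqrt(-4*7^(1/3)*(sqrt(165809) + 441)^(1/3) - 64*7^(2/3)/(sqrt(165809) + 441)^(1/3) + 1029*sqrt(3)/sqrt(128*7^(2/3)/(sqrt(165809) + 441)^(1/3) + 8*7^(1/3)*(sqrt(165809) + 441)^(1/3) + 147) + 147) + sqrt(3)*sqrt(128*7^(2/3)/(sqrt(165809) + 441)^(1/3) + 8*7^(1/3)*(sqrt(165809) + 441)^(1/3) + 147))/24) + C4*exp(b*(-sqrt(3)*sqrt(128*7^(2/3)/(sqrt(165809) + 441)^(1/3) + 8*7^(1/3)*(sqrt(165809) + 441)^(1/3) + 147) - 21 + sqrt(6)*sqrt(-4*7^(1/3)*(sqrt(165809) + 441)^(1/3) - 64*7^(2/3)/(sqrt(165809) + 441)^(1/3) + 1029*sqrt(3)/sqrt(128*7^(2/3)/(sqrt(165809) + 441)^(1/3) + 8*7^(1/3)*(sqrt(165809) + 441)^(1/3) + 147) + 147))/24)


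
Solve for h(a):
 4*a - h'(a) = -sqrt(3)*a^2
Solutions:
 h(a) = C1 + sqrt(3)*a^3/3 + 2*a^2


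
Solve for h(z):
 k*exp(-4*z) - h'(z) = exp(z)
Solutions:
 h(z) = C1 - k*exp(-4*z)/4 - exp(z)


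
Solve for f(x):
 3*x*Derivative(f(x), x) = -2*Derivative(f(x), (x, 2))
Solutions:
 f(x) = C1 + C2*erf(sqrt(3)*x/2)


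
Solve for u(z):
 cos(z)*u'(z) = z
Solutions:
 u(z) = C1 + Integral(z/cos(z), z)


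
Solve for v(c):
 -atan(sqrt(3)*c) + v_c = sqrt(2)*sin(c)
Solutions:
 v(c) = C1 + c*atan(sqrt(3)*c) - sqrt(3)*log(3*c^2 + 1)/6 - sqrt(2)*cos(c)


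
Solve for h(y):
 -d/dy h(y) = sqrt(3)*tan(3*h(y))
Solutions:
 h(y) = -asin(C1*exp(-3*sqrt(3)*y))/3 + pi/3
 h(y) = asin(C1*exp(-3*sqrt(3)*y))/3


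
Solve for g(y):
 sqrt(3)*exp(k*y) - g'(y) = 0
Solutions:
 g(y) = C1 + sqrt(3)*exp(k*y)/k


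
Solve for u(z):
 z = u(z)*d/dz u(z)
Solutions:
 u(z) = -sqrt(C1 + z^2)
 u(z) = sqrt(C1 + z^2)


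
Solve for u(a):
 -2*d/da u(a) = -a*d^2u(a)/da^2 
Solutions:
 u(a) = C1 + C2*a^3


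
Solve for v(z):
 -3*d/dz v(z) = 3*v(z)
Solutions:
 v(z) = C1*exp(-z)


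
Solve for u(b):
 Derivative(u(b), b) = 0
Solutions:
 u(b) = C1


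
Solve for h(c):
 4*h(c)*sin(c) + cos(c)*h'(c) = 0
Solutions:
 h(c) = C1*cos(c)^4


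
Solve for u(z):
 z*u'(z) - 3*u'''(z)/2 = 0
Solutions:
 u(z) = C1 + Integral(C2*airyai(2^(1/3)*3^(2/3)*z/3) + C3*airybi(2^(1/3)*3^(2/3)*z/3), z)


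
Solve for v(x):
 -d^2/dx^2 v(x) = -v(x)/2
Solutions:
 v(x) = C1*exp(-sqrt(2)*x/2) + C2*exp(sqrt(2)*x/2)


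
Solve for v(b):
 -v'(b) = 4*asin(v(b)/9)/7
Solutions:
 Integral(1/asin(_y/9), (_y, v(b))) = C1 - 4*b/7


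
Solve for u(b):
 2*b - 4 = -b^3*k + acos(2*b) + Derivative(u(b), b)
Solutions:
 u(b) = C1 + b^4*k/4 + b^2 - b*acos(2*b) - 4*b + sqrt(1 - 4*b^2)/2


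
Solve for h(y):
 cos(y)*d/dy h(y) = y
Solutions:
 h(y) = C1 + Integral(y/cos(y), y)


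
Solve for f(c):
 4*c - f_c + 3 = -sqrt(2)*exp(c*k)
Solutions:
 f(c) = C1 + 2*c^2 + 3*c + sqrt(2)*exp(c*k)/k


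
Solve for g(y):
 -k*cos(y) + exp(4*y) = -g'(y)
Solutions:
 g(y) = C1 + k*sin(y) - exp(4*y)/4


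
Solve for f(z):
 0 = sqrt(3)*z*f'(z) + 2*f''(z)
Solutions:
 f(z) = C1 + C2*erf(3^(1/4)*z/2)


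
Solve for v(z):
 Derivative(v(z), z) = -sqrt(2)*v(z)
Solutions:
 v(z) = C1*exp(-sqrt(2)*z)


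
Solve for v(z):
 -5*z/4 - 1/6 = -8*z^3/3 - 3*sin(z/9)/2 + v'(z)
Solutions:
 v(z) = C1 + 2*z^4/3 - 5*z^2/8 - z/6 - 27*cos(z/9)/2


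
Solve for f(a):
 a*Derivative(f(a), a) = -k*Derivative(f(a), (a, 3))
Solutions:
 f(a) = C1 + Integral(C2*airyai(a*(-1/k)^(1/3)) + C3*airybi(a*(-1/k)^(1/3)), a)


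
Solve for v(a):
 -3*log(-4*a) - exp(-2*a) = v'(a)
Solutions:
 v(a) = C1 - 3*a*log(-a) + 3*a*(1 - 2*log(2)) + exp(-2*a)/2


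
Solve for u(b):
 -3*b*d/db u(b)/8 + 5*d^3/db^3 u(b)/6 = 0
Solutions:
 u(b) = C1 + Integral(C2*airyai(3^(2/3)*50^(1/3)*b/10) + C3*airybi(3^(2/3)*50^(1/3)*b/10), b)


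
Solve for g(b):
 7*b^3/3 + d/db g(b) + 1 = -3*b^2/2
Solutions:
 g(b) = C1 - 7*b^4/12 - b^3/2 - b


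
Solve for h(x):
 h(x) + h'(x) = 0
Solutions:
 h(x) = C1*exp(-x)


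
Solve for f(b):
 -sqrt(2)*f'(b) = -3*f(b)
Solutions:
 f(b) = C1*exp(3*sqrt(2)*b/2)


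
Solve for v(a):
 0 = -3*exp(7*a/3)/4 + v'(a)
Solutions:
 v(a) = C1 + 9*exp(7*a/3)/28


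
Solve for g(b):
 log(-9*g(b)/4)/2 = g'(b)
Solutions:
 -2*Integral(1/(log(-_y) - 2*log(2) + 2*log(3)), (_y, g(b))) = C1 - b


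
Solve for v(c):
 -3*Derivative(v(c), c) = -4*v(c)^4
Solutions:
 v(c) = (-1/(C1 + 4*c))^(1/3)
 v(c) = (-1/(C1 + 4*c))^(1/3)*(-1 - sqrt(3)*I)/2
 v(c) = (-1/(C1 + 4*c))^(1/3)*(-1 + sqrt(3)*I)/2


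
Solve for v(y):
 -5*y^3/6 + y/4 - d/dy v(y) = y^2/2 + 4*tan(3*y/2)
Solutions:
 v(y) = C1 - 5*y^4/24 - y^3/6 + y^2/8 + 8*log(cos(3*y/2))/3


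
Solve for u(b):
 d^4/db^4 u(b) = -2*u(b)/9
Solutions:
 u(b) = (C1*sin(2^(3/4)*sqrt(3)*b/6) + C2*cos(2^(3/4)*sqrt(3)*b/6))*exp(-2^(3/4)*sqrt(3)*b/6) + (C3*sin(2^(3/4)*sqrt(3)*b/6) + C4*cos(2^(3/4)*sqrt(3)*b/6))*exp(2^(3/4)*sqrt(3)*b/6)


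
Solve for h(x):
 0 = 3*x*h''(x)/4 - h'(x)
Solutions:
 h(x) = C1 + C2*x^(7/3)


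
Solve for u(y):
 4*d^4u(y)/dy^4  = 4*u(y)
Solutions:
 u(y) = C1*exp(-y) + C2*exp(y) + C3*sin(y) + C4*cos(y)


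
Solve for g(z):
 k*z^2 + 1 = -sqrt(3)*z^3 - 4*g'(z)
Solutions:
 g(z) = C1 - k*z^3/12 - sqrt(3)*z^4/16 - z/4


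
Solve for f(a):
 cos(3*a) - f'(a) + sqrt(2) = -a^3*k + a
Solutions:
 f(a) = C1 + a^4*k/4 - a^2/2 + sqrt(2)*a + sin(3*a)/3


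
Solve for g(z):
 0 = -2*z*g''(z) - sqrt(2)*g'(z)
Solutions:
 g(z) = C1 + C2*z^(1 - sqrt(2)/2)


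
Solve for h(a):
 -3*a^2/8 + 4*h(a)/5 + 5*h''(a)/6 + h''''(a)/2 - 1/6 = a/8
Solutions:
 h(a) = 15*a^2/32 + 5*a/32 + (C1*sin(10^(3/4)*a*cos(atan(sqrt(815)/25)/2)/5) + C2*cos(10^(3/4)*a*cos(atan(sqrt(815)/25)/2)/5))*exp(-10^(3/4)*a*sin(atan(sqrt(815)/25)/2)/5) + (C3*sin(10^(3/4)*a*cos(atan(sqrt(815)/25)/2)/5) + C4*cos(10^(3/4)*a*cos(atan(sqrt(815)/25)/2)/5))*exp(10^(3/4)*a*sin(atan(sqrt(815)/25)/2)/5) - 295/384


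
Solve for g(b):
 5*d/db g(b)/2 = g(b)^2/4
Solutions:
 g(b) = -10/(C1 + b)


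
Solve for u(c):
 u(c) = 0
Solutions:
 u(c) = 0


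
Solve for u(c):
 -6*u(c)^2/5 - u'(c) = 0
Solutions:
 u(c) = 5/(C1 + 6*c)


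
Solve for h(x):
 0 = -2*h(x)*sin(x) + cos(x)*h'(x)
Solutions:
 h(x) = C1/cos(x)^2


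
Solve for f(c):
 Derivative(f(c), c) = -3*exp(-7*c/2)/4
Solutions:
 f(c) = C1 + 3*exp(-7*c/2)/14


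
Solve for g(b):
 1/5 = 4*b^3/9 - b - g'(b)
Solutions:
 g(b) = C1 + b^4/9 - b^2/2 - b/5


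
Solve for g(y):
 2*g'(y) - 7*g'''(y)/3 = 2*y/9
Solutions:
 g(y) = C1 + C2*exp(-sqrt(42)*y/7) + C3*exp(sqrt(42)*y/7) + y^2/18


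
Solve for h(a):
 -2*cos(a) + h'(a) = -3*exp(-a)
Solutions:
 h(a) = C1 + 2*sin(a) + 3*exp(-a)


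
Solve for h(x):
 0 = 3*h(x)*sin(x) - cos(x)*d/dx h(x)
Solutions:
 h(x) = C1/cos(x)^3


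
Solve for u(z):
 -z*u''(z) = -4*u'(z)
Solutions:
 u(z) = C1 + C2*z^5


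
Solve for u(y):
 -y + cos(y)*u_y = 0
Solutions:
 u(y) = C1 + Integral(y/cos(y), y)


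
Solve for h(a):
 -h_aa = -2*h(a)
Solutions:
 h(a) = C1*exp(-sqrt(2)*a) + C2*exp(sqrt(2)*a)


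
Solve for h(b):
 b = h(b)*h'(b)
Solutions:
 h(b) = -sqrt(C1 + b^2)
 h(b) = sqrt(C1 + b^2)


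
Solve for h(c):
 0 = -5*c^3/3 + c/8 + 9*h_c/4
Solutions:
 h(c) = C1 + 5*c^4/27 - c^2/36


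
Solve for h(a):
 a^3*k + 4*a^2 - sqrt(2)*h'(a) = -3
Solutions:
 h(a) = C1 + sqrt(2)*a^4*k/8 + 2*sqrt(2)*a^3/3 + 3*sqrt(2)*a/2


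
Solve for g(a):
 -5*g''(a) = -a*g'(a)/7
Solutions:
 g(a) = C1 + C2*erfi(sqrt(70)*a/70)


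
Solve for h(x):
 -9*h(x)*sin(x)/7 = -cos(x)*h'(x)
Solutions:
 h(x) = C1/cos(x)^(9/7)


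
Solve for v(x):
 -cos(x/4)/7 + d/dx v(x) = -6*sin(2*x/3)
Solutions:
 v(x) = C1 + 4*sin(x/4)/7 + 9*cos(2*x/3)


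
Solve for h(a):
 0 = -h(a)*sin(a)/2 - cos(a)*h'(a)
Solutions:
 h(a) = C1*sqrt(cos(a))


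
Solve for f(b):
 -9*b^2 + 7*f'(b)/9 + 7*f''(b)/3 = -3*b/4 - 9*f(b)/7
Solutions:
 f(b) = 7*b^2 - 2933*b/324 + (C1*sin(sqrt(923)*b/42) + C2*cos(sqrt(923)*b/42))*exp(-b/6) - 523075/26244


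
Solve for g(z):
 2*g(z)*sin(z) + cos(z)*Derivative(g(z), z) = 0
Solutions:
 g(z) = C1*cos(z)^2


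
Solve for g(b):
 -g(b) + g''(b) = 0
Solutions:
 g(b) = C1*exp(-b) + C2*exp(b)


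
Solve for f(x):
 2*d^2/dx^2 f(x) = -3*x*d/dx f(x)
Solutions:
 f(x) = C1 + C2*erf(sqrt(3)*x/2)


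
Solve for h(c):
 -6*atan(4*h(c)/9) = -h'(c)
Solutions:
 Integral(1/atan(4*_y/9), (_y, h(c))) = C1 + 6*c


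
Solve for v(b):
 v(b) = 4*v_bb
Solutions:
 v(b) = C1*exp(-b/2) + C2*exp(b/2)


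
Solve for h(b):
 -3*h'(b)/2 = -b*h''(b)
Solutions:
 h(b) = C1 + C2*b^(5/2)


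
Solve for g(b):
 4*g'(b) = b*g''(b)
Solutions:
 g(b) = C1 + C2*b^5


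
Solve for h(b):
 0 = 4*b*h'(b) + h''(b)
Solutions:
 h(b) = C1 + C2*erf(sqrt(2)*b)


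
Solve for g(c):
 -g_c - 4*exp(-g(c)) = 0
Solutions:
 g(c) = log(C1 - 4*c)


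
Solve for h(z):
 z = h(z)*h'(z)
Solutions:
 h(z) = -sqrt(C1 + z^2)
 h(z) = sqrt(C1 + z^2)


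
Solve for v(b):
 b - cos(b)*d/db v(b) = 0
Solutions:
 v(b) = C1 + Integral(b/cos(b), b)


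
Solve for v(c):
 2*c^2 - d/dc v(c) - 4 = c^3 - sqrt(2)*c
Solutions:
 v(c) = C1 - c^4/4 + 2*c^3/3 + sqrt(2)*c^2/2 - 4*c


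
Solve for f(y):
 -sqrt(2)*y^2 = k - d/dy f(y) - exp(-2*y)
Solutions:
 f(y) = C1 + k*y + sqrt(2)*y^3/3 + exp(-2*y)/2


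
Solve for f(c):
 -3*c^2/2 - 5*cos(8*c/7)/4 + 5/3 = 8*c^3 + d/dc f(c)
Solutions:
 f(c) = C1 - 2*c^4 - c^3/2 + 5*c/3 - 35*sin(8*c/7)/32


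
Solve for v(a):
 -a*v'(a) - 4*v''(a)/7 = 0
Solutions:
 v(a) = C1 + C2*erf(sqrt(14)*a/4)


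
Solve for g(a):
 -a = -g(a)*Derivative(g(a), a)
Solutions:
 g(a) = -sqrt(C1 + a^2)
 g(a) = sqrt(C1 + a^2)


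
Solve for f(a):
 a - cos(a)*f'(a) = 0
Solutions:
 f(a) = C1 + Integral(a/cos(a), a)


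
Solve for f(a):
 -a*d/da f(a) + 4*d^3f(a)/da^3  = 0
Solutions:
 f(a) = C1 + Integral(C2*airyai(2^(1/3)*a/2) + C3*airybi(2^(1/3)*a/2), a)


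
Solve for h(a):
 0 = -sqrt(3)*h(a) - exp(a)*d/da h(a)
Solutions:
 h(a) = C1*exp(sqrt(3)*exp(-a))


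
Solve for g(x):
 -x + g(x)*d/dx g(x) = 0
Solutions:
 g(x) = -sqrt(C1 + x^2)
 g(x) = sqrt(C1 + x^2)


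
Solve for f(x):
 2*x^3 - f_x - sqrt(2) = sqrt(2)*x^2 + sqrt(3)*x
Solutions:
 f(x) = C1 + x^4/2 - sqrt(2)*x^3/3 - sqrt(3)*x^2/2 - sqrt(2)*x


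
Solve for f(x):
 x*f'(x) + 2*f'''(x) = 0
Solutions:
 f(x) = C1 + Integral(C2*airyai(-2^(2/3)*x/2) + C3*airybi(-2^(2/3)*x/2), x)


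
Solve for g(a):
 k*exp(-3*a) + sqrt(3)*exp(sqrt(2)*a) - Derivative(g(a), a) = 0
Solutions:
 g(a) = C1 - k*exp(-3*a)/3 + sqrt(6)*exp(sqrt(2)*a)/2


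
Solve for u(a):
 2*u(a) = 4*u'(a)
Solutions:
 u(a) = C1*exp(a/2)


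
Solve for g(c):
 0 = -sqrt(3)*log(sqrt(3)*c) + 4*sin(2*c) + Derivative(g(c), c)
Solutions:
 g(c) = C1 + sqrt(3)*c*(log(c) - 1) + sqrt(3)*c*log(3)/2 + 2*cos(2*c)


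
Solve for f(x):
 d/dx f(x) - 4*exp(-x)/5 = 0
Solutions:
 f(x) = C1 - 4*exp(-x)/5


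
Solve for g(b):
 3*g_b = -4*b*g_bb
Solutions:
 g(b) = C1 + C2*b^(1/4)


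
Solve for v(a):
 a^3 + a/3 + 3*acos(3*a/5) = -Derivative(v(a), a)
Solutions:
 v(a) = C1 - a^4/4 - a^2/6 - 3*a*acos(3*a/5) + sqrt(25 - 9*a^2)


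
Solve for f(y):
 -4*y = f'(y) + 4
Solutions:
 f(y) = C1 - 2*y^2 - 4*y


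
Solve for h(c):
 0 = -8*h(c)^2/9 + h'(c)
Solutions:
 h(c) = -9/(C1 + 8*c)


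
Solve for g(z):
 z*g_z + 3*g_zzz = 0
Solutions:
 g(z) = C1 + Integral(C2*airyai(-3^(2/3)*z/3) + C3*airybi(-3^(2/3)*z/3), z)


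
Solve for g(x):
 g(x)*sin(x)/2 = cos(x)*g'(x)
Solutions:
 g(x) = C1/sqrt(cos(x))


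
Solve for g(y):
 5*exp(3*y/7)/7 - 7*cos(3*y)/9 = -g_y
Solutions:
 g(y) = C1 - 5*exp(3*y/7)/3 + 7*sin(3*y)/27


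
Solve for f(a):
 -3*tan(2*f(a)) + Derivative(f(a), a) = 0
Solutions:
 f(a) = -asin(C1*exp(6*a))/2 + pi/2
 f(a) = asin(C1*exp(6*a))/2


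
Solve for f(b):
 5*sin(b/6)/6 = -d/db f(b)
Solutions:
 f(b) = C1 + 5*cos(b/6)


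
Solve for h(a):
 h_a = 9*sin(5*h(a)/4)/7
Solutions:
 -9*a/7 + 2*log(cos(5*h(a)/4) - 1)/5 - 2*log(cos(5*h(a)/4) + 1)/5 = C1


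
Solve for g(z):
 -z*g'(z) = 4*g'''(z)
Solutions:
 g(z) = C1 + Integral(C2*airyai(-2^(1/3)*z/2) + C3*airybi(-2^(1/3)*z/2), z)


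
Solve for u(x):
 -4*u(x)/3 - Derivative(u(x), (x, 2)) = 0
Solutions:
 u(x) = C1*sin(2*sqrt(3)*x/3) + C2*cos(2*sqrt(3)*x/3)


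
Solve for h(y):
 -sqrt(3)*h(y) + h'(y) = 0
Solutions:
 h(y) = C1*exp(sqrt(3)*y)


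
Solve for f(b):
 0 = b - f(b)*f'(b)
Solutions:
 f(b) = -sqrt(C1 + b^2)
 f(b) = sqrt(C1 + b^2)


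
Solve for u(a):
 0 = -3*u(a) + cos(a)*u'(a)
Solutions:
 u(a) = C1*(sin(a) + 1)^(3/2)/(sin(a) - 1)^(3/2)


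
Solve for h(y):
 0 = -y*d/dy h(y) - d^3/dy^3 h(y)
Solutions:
 h(y) = C1 + Integral(C2*airyai(-y) + C3*airybi(-y), y)


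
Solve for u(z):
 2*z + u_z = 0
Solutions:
 u(z) = C1 - z^2


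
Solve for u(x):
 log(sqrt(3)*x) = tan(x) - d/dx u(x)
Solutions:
 u(x) = C1 - x*log(x) - x*log(3)/2 + x - log(cos(x))


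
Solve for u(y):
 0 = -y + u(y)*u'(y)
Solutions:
 u(y) = -sqrt(C1 + y^2)
 u(y) = sqrt(C1 + y^2)


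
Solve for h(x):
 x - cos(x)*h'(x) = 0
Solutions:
 h(x) = C1 + Integral(x/cos(x), x)


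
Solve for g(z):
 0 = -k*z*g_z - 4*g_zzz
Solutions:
 g(z) = C1 + Integral(C2*airyai(2^(1/3)*z*(-k)^(1/3)/2) + C3*airybi(2^(1/3)*z*(-k)^(1/3)/2), z)


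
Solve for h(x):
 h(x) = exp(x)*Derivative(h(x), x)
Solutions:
 h(x) = C1*exp(-exp(-x))


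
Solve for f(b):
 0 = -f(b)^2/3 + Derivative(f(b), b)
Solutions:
 f(b) = -3/(C1 + b)


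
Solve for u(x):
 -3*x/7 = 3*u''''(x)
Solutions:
 u(x) = C1 + C2*x + C3*x^2 + C4*x^3 - x^5/840


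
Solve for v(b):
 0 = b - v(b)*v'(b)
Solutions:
 v(b) = -sqrt(C1 + b^2)
 v(b) = sqrt(C1 + b^2)


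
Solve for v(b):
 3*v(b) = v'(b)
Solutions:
 v(b) = C1*exp(3*b)


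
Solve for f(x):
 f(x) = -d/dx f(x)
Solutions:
 f(x) = C1*exp(-x)


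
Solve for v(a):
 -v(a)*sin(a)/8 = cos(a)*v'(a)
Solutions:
 v(a) = C1*cos(a)^(1/8)


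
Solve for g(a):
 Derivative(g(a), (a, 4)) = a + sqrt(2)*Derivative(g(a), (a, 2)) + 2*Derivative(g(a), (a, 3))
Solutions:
 g(a) = C1 + C2*a + C3*exp(a*(1 - sqrt(1 + sqrt(2)))) + C4*exp(a*(1 + sqrt(1 + sqrt(2)))) - sqrt(2)*a^3/12 + a^2/2


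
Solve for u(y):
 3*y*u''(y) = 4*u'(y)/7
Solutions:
 u(y) = C1 + C2*y^(25/21)


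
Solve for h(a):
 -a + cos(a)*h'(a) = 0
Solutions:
 h(a) = C1 + Integral(a/cos(a), a)


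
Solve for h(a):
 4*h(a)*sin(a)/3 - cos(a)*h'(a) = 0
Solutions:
 h(a) = C1/cos(a)^(4/3)


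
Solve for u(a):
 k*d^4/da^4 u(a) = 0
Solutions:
 u(a) = C1 + C2*a + C3*a^2 + C4*a^3


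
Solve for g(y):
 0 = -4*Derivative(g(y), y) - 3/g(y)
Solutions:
 g(y) = -sqrt(C1 - 6*y)/2
 g(y) = sqrt(C1 - 6*y)/2


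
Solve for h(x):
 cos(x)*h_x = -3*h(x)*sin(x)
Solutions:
 h(x) = C1*cos(x)^3


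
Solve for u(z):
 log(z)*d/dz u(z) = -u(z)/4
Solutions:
 u(z) = C1*exp(-li(z)/4)


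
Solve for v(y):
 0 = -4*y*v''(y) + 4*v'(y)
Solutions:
 v(y) = C1 + C2*y^2


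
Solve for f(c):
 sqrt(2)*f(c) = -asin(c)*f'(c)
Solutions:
 f(c) = C1*exp(-sqrt(2)*Integral(1/asin(c), c))


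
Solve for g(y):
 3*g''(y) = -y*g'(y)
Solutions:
 g(y) = C1 + C2*erf(sqrt(6)*y/6)


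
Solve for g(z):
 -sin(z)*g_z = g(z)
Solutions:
 g(z) = C1*sqrt(cos(z) + 1)/sqrt(cos(z) - 1)


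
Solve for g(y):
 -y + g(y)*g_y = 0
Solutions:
 g(y) = -sqrt(C1 + y^2)
 g(y) = sqrt(C1 + y^2)


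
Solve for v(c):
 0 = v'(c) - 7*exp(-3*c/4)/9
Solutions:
 v(c) = C1 - 28*exp(-3*c/4)/27


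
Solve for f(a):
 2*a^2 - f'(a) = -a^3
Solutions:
 f(a) = C1 + a^4/4 + 2*a^3/3


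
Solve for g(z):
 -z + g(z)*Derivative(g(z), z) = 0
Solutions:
 g(z) = -sqrt(C1 + z^2)
 g(z) = sqrt(C1 + z^2)


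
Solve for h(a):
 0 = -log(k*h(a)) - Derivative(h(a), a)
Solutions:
 li(k*h(a))/k = C1 - a


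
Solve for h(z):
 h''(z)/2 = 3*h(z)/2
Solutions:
 h(z) = C1*exp(-sqrt(3)*z) + C2*exp(sqrt(3)*z)


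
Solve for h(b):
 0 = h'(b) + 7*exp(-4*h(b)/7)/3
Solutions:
 h(b) = 7*log(-I*(C1 - 4*b/3)^(1/4))
 h(b) = 7*log(I*(C1 - 4*b/3)^(1/4))
 h(b) = 7*log(-(C1 - 4*b/3)^(1/4))
 h(b) = 7*log(C1 - 4*b/3)/4


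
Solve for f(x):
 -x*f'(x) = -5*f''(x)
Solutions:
 f(x) = C1 + C2*erfi(sqrt(10)*x/10)


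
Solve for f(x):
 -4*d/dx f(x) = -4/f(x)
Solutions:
 f(x) = -sqrt(C1 + 2*x)
 f(x) = sqrt(C1 + 2*x)


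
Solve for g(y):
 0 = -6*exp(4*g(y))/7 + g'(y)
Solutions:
 g(y) = log(-(-1/(C1 + 24*y))^(1/4)) + log(7)/4
 g(y) = log(-1/(C1 + 24*y))/4 + log(7)/4
 g(y) = log(-I*(-1/(C1 + 24*y))^(1/4)) + log(7)/4
 g(y) = log(I*(-1/(C1 + 24*y))^(1/4)) + log(7)/4


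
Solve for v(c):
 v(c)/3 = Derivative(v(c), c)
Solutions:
 v(c) = C1*exp(c/3)


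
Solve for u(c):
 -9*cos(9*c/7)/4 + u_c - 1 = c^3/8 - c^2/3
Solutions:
 u(c) = C1 + c^4/32 - c^3/9 + c + 7*sin(9*c/7)/4


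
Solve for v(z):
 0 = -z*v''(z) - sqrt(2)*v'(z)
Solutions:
 v(z) = C1 + C2*z^(1 - sqrt(2))


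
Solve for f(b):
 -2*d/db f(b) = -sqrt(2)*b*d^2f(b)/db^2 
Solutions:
 f(b) = C1 + C2*b^(1 + sqrt(2))


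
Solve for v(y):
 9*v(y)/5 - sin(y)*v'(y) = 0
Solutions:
 v(y) = C1*(cos(y) - 1)^(9/10)/(cos(y) + 1)^(9/10)


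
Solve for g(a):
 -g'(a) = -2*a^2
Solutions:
 g(a) = C1 + 2*a^3/3


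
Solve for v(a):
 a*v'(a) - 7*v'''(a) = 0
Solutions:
 v(a) = C1 + Integral(C2*airyai(7^(2/3)*a/7) + C3*airybi(7^(2/3)*a/7), a)


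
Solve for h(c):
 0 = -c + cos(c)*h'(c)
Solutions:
 h(c) = C1 + Integral(c/cos(c), c)


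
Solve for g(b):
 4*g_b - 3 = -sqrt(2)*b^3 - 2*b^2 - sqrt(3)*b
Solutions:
 g(b) = C1 - sqrt(2)*b^4/16 - b^3/6 - sqrt(3)*b^2/8 + 3*b/4


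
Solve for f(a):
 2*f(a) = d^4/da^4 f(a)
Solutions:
 f(a) = C1*exp(-2^(1/4)*a) + C2*exp(2^(1/4)*a) + C3*sin(2^(1/4)*a) + C4*cos(2^(1/4)*a)


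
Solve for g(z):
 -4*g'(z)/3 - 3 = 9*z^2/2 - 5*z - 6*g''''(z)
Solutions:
 g(z) = C1 + C4*exp(6^(1/3)*z/3) - 9*z^3/8 + 15*z^2/8 - 9*z/4 + (C2*sin(2^(1/3)*3^(5/6)*z/6) + C3*cos(2^(1/3)*3^(5/6)*z/6))*exp(-6^(1/3)*z/6)


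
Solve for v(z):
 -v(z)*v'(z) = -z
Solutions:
 v(z) = -sqrt(C1 + z^2)
 v(z) = sqrt(C1 + z^2)


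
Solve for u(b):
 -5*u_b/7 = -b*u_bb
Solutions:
 u(b) = C1 + C2*b^(12/7)


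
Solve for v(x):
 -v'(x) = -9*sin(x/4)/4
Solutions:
 v(x) = C1 - 9*cos(x/4)


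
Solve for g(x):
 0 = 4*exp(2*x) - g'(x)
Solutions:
 g(x) = C1 + 2*exp(2*x)


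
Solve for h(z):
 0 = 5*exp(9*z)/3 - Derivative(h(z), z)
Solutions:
 h(z) = C1 + 5*exp(9*z)/27


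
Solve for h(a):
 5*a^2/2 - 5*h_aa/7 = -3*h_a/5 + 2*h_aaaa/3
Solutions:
 h(a) = C1 + C2*exp(-a*(-25*980^(1/3)/(441 + sqrt(238231))^(1/3) + 350^(1/3)*(441 + sqrt(238231))^(1/3))/140)*sin(sqrt(3)*a*(25*980^(1/3)/(441 + sqrt(238231))^(1/3) + 350^(1/3)*(441 + sqrt(238231))^(1/3))/140) + C3*exp(-a*(-25*980^(1/3)/(441 + sqrt(238231))^(1/3) + 350^(1/3)*(441 + sqrt(238231))^(1/3))/140)*cos(sqrt(3)*a*(25*980^(1/3)/(441 + sqrt(238231))^(1/3) + 350^(1/3)*(441 + sqrt(238231))^(1/3))/140) + C4*exp(a*(-25*980^(1/3)/(441 + sqrt(238231))^(1/3) + 350^(1/3)*(441 + sqrt(238231))^(1/3))/70) - 25*a^3/18 - 625*a^2/126 - 15625*a/1323


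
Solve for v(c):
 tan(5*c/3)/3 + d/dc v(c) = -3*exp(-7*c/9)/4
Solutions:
 v(c) = C1 - log(tan(5*c/3)^2 + 1)/10 + 27*exp(-7*c/9)/28


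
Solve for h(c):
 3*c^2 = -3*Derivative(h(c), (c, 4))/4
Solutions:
 h(c) = C1 + C2*c + C3*c^2 + C4*c^3 - c^6/90


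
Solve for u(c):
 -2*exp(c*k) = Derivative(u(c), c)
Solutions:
 u(c) = C1 - 2*exp(c*k)/k


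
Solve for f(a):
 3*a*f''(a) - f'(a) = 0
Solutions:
 f(a) = C1 + C2*a^(4/3)


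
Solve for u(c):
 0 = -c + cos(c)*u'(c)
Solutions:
 u(c) = C1 + Integral(c/cos(c), c)


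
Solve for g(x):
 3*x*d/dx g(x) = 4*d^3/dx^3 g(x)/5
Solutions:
 g(x) = C1 + Integral(C2*airyai(30^(1/3)*x/2) + C3*airybi(30^(1/3)*x/2), x)


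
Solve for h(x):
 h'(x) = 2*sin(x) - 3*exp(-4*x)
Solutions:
 h(x) = C1 - 2*cos(x) + 3*exp(-4*x)/4


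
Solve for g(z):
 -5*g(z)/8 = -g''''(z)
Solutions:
 g(z) = C1*exp(-10^(1/4)*z/2) + C2*exp(10^(1/4)*z/2) + C3*sin(10^(1/4)*z/2) + C4*cos(10^(1/4)*z/2)


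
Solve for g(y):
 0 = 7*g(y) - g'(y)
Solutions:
 g(y) = C1*exp(7*y)


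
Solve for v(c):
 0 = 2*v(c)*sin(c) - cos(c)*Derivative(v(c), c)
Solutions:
 v(c) = C1/cos(c)^2


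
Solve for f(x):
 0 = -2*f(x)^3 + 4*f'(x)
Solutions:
 f(x) = -sqrt(-1/(C1 + x))
 f(x) = sqrt(-1/(C1 + x))


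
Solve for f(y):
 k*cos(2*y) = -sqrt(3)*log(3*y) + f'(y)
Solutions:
 f(y) = C1 + k*sin(2*y)/2 + sqrt(3)*y*(log(y) - 1) + sqrt(3)*y*log(3)


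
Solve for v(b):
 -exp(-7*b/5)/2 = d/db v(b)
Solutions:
 v(b) = C1 + 5*exp(-7*b/5)/14


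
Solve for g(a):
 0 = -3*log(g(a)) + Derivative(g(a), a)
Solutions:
 li(g(a)) = C1 + 3*a


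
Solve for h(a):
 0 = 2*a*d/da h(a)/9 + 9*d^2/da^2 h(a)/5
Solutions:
 h(a) = C1 + C2*erf(sqrt(5)*a/9)


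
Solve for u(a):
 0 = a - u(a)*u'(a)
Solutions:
 u(a) = -sqrt(C1 + a^2)
 u(a) = sqrt(C1 + a^2)


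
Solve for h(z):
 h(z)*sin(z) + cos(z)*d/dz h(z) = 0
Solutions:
 h(z) = C1*cos(z)


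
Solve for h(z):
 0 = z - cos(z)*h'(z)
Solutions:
 h(z) = C1 + Integral(z/cos(z), z)


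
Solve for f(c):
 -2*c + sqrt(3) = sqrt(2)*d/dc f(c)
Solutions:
 f(c) = C1 - sqrt(2)*c^2/2 + sqrt(6)*c/2


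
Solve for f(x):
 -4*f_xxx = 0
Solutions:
 f(x) = C1 + C2*x + C3*x^2


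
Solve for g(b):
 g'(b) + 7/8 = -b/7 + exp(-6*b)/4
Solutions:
 g(b) = C1 - b^2/14 - 7*b/8 - exp(-6*b)/24


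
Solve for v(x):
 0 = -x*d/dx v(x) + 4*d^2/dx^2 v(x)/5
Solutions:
 v(x) = C1 + C2*erfi(sqrt(10)*x/4)


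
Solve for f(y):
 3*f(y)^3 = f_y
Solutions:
 f(y) = -sqrt(2)*sqrt(-1/(C1 + 3*y))/2
 f(y) = sqrt(2)*sqrt(-1/(C1 + 3*y))/2


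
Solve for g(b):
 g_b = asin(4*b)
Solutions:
 g(b) = C1 + b*asin(4*b) + sqrt(1 - 16*b^2)/4


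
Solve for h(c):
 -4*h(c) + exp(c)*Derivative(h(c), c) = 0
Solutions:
 h(c) = C1*exp(-4*exp(-c))


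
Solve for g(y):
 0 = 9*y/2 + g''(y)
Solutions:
 g(y) = C1 + C2*y - 3*y^3/4


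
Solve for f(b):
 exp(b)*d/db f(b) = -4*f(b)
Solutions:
 f(b) = C1*exp(4*exp(-b))


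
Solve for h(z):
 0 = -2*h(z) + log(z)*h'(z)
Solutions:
 h(z) = C1*exp(2*li(z))


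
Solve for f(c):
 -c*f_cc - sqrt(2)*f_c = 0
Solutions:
 f(c) = C1 + C2*c^(1 - sqrt(2))


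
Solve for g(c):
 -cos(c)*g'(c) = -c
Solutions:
 g(c) = C1 + Integral(c/cos(c), c)


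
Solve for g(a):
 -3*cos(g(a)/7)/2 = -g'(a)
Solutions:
 -3*a/2 - 7*log(sin(g(a)/7) - 1)/2 + 7*log(sin(g(a)/7) + 1)/2 = C1


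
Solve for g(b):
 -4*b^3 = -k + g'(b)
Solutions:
 g(b) = C1 - b^4 + b*k


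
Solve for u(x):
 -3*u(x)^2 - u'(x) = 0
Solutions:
 u(x) = 1/(C1 + 3*x)


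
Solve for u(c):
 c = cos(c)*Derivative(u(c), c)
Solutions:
 u(c) = C1 + Integral(c/cos(c), c)


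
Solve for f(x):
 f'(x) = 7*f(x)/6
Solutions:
 f(x) = C1*exp(7*x/6)


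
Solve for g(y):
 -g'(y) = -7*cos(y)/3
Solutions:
 g(y) = C1 + 7*sin(y)/3


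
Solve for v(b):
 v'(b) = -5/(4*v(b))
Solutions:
 v(b) = -sqrt(C1 - 10*b)/2
 v(b) = sqrt(C1 - 10*b)/2


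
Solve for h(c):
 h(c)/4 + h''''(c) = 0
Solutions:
 h(c) = (C1*sin(c/2) + C2*cos(c/2))*exp(-c/2) + (C3*sin(c/2) + C4*cos(c/2))*exp(c/2)


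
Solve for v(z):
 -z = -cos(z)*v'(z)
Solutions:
 v(z) = C1 + Integral(z/cos(z), z)


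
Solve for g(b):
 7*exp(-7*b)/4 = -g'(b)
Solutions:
 g(b) = C1 + exp(-7*b)/4


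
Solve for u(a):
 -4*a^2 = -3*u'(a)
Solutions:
 u(a) = C1 + 4*a^3/9


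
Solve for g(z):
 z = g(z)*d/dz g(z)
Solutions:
 g(z) = -sqrt(C1 + z^2)
 g(z) = sqrt(C1 + z^2)


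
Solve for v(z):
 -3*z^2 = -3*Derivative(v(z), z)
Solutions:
 v(z) = C1 + z^3/3


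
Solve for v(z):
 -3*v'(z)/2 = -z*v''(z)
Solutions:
 v(z) = C1 + C2*z^(5/2)


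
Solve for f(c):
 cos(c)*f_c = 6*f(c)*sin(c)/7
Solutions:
 f(c) = C1/cos(c)^(6/7)


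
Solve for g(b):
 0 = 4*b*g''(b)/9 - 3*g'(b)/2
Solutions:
 g(b) = C1 + C2*b^(35/8)


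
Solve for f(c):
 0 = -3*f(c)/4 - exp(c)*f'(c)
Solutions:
 f(c) = C1*exp(3*exp(-c)/4)


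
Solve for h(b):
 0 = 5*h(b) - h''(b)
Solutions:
 h(b) = C1*exp(-sqrt(5)*b) + C2*exp(sqrt(5)*b)


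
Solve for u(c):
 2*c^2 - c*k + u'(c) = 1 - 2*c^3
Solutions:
 u(c) = C1 - c^4/2 - 2*c^3/3 + c^2*k/2 + c


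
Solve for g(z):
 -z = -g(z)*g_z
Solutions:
 g(z) = -sqrt(C1 + z^2)
 g(z) = sqrt(C1 + z^2)


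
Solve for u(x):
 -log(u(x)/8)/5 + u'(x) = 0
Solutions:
 5*Integral(1/(-log(_y) + 3*log(2)), (_y, u(x))) = C1 - x


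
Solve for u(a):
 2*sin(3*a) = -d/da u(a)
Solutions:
 u(a) = C1 + 2*cos(3*a)/3


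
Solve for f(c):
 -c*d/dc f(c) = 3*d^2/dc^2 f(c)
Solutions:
 f(c) = C1 + C2*erf(sqrt(6)*c/6)


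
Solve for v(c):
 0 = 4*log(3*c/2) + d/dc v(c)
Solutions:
 v(c) = C1 - 4*c*log(c) + c*log(16/81) + 4*c


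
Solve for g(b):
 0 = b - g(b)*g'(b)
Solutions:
 g(b) = -sqrt(C1 + b^2)
 g(b) = sqrt(C1 + b^2)


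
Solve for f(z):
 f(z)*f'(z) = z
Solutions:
 f(z) = -sqrt(C1 + z^2)
 f(z) = sqrt(C1 + z^2)


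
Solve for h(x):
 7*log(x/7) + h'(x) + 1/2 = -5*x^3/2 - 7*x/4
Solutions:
 h(x) = C1 - 5*x^4/8 - 7*x^2/8 - 7*x*log(x) + 13*x/2 + 7*x*log(7)


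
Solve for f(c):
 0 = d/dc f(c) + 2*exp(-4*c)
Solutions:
 f(c) = C1 + exp(-4*c)/2


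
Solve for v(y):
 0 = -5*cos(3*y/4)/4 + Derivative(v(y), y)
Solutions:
 v(y) = C1 + 5*sin(3*y/4)/3


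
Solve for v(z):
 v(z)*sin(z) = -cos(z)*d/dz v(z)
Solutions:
 v(z) = C1*cos(z)


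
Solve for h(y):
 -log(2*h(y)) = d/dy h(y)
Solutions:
 Integral(1/(log(_y) + log(2)), (_y, h(y))) = C1 - y


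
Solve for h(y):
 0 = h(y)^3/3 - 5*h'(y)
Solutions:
 h(y) = -sqrt(30)*sqrt(-1/(C1 + y))/2
 h(y) = sqrt(30)*sqrt(-1/(C1 + y))/2


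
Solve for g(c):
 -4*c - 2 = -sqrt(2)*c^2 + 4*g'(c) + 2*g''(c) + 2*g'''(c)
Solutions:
 g(c) = C1 + sqrt(2)*c^3/12 - c^2/2 - sqrt(2)*c^2/8 - sqrt(2)*c/8 + (C2*sin(sqrt(7)*c/2) + C3*cos(sqrt(7)*c/2))*exp(-c/2)


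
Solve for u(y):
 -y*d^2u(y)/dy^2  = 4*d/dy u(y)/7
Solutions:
 u(y) = C1 + C2*y^(3/7)


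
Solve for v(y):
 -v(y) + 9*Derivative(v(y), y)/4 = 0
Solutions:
 v(y) = C1*exp(4*y/9)


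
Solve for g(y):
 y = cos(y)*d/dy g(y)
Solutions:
 g(y) = C1 + Integral(y/cos(y), y)


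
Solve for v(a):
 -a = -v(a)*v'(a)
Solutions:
 v(a) = -sqrt(C1 + a^2)
 v(a) = sqrt(C1 + a^2)


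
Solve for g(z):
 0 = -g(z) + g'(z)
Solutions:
 g(z) = C1*exp(z)


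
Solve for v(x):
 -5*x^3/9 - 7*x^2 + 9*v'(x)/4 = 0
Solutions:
 v(x) = C1 + 5*x^4/81 + 28*x^3/27


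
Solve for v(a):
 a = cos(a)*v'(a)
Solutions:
 v(a) = C1 + Integral(a/cos(a), a)


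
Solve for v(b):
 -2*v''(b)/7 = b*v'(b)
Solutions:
 v(b) = C1 + C2*erf(sqrt(7)*b/2)


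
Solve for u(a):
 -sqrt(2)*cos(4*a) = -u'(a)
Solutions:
 u(a) = C1 + sqrt(2)*sin(4*a)/4


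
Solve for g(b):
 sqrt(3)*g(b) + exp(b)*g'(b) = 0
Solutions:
 g(b) = C1*exp(sqrt(3)*exp(-b))


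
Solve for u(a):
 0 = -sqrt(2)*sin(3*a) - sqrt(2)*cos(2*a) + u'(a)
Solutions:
 u(a) = C1 + sqrt(2)*sin(2*a)/2 - sqrt(2)*cos(3*a)/3


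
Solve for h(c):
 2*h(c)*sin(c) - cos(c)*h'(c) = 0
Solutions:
 h(c) = C1/cos(c)^2


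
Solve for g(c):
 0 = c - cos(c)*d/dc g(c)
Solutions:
 g(c) = C1 + Integral(c/cos(c), c)


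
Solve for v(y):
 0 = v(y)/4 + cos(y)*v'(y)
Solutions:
 v(y) = C1*(sin(y) - 1)^(1/8)/(sin(y) + 1)^(1/8)


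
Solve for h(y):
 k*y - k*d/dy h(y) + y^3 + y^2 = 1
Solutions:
 h(y) = C1 + y^2/2 + y^4/(4*k) + y^3/(3*k) - y/k


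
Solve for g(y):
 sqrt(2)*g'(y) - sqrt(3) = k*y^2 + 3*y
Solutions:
 g(y) = C1 + sqrt(2)*k*y^3/6 + 3*sqrt(2)*y^2/4 + sqrt(6)*y/2


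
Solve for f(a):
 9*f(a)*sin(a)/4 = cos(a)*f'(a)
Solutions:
 f(a) = C1/cos(a)^(9/4)


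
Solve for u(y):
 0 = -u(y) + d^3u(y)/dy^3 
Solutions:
 u(y) = C3*exp(y) + (C1*sin(sqrt(3)*y/2) + C2*cos(sqrt(3)*y/2))*exp(-y/2)


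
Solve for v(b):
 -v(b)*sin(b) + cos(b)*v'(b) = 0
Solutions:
 v(b) = C1/cos(b)


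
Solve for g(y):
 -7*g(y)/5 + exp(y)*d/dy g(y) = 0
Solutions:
 g(y) = C1*exp(-7*exp(-y)/5)


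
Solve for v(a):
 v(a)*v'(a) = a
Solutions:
 v(a) = -sqrt(C1 + a^2)
 v(a) = sqrt(C1 + a^2)


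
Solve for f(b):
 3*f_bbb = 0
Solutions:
 f(b) = C1 + C2*b + C3*b^2
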